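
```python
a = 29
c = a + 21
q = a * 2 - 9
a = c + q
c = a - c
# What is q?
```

Trace:
`a = 29` → a = 29
`c = a + 21` → c = 50
`q = a * 2 - 9` → q = 49
`a = c + q` → a = 99
`c = a - c` → c = 49
So q = 49

Answer: 49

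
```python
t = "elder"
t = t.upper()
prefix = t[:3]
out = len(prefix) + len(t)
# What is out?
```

Trace:
`t = "elder"` → t = 'elder'
`t = t.upper()` → t = 'ELDER'
`prefix = t[:3]` → prefix = 'ELD'
`out = len(prefix) + len(t)` → out = 8
So out = 8

Answer: 8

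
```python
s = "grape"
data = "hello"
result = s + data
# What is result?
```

Trace:
`s = "grape"` → s = 'grape'
`data = "hello"` → data = 'hello'
`result = s + data` → result = 'grapehello'
So result = 'grapehello'

Answer: 'grapehello'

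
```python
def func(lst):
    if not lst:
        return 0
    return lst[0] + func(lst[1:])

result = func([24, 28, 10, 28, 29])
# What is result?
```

24 + 28 + 10 + 28 + 29 + 0 = 119

Answer: 119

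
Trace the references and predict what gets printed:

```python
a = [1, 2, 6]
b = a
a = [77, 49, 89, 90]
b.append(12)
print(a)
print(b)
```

Key concept: rebinding vs mutation: a is rebound to a new list, b still points at the original.
Step by step:
`a = [1, 2, 6]` → a = [1, 2, 6]
`b = a` → b = [1, 2, 6] (same object as a)
`a = [77, 49, 89, 90]` → a = [77, 49, 89, 90]
`b.append(12)` → b = [1, 2, 6, 12]
`print(a)` → prints [77, 49, 89, 90]
`print(b)` → prints [1, 2, 6, 12]

Answer:
[77, 49, 89, 90]
[1, 2, 6, 12]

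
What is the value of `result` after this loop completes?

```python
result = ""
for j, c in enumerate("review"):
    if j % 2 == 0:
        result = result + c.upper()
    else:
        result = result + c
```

Uppercase even positions in 'review'
`result` takes the values: "" → "R" → "Re" → "ReV" → "ReVi" → "ReViE" → "ReViEw"

Answer: "ReViEw"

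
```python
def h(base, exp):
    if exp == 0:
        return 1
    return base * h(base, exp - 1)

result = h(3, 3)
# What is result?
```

h(3, 3) = 3 * 3 * 3 = 27

Answer: 27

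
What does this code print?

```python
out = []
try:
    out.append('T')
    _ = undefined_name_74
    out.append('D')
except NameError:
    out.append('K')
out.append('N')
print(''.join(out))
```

Execution trace: 'T' (try body) → 'K' (except NameError) → 'N' (after the try/except). Output: TKN

Answer: TKN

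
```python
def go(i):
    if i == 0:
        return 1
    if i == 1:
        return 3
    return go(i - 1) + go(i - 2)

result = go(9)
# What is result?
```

Build up from base cases: go(0)=1, go(1)=3, go(2)=4, go(3)=7, go(4)=11, go(5)=18, go(6)=29, ..., go(9)=123

Answer: 123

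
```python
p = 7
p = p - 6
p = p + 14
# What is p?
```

Trace:
`p = 7` → p = 7
`p = p - 6` → p = 1
`p = p + 14` → p = 15
So p = 15

Answer: 15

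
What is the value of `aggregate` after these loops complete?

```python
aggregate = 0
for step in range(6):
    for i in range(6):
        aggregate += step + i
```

Sum of all step+i for step,i in 6x6
`aggregate` takes the values: 0 → 1 → 3 → 6 → 10 → 15 → 16 → 18 → 21 → 25 → 30 → 36 → 38 → 41 → 45 → 50 → 56 → 63 → 66 → 70 → 75 → 81 → 88 → 96 → 100 → 105 → 111 → 118 → 126 → 135 → 140 → 146 → 153 → 161 → 170 → 180

Answer: 180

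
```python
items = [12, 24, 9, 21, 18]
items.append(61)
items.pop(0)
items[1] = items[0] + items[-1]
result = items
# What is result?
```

Trace:
`items = [12, 24, 9, 21, 18]` → items = [12, 24, 9, 21, 18]
`items.append(61)` → items = [12, 24, 9, 21, 18, 61]
`items.pop(0)` → items = [24, 9, 21, 18, 61]
`items[1] = items[0] + items[-1]` → items = [24, 85, 21, 18, 61]
`result = items` → result = [24, 85, 21, 18, 61]
So result = [24, 85, 21, 18, 61]

Answer: [24, 85, 21, 18, 61]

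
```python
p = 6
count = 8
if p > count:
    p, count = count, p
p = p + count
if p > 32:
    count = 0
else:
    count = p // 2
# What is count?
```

Trace:
`p = 6` → p = 6
`count = 8` → count = 8
`if p > count: ...` → p > count is False → no variable changes
`p = p + count` → p = 14
`if p > 32: ...` → p > 32 is False, take else branch → count = 7
So count = 7

Answer: 7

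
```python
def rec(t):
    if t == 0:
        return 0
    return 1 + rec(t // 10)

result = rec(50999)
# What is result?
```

Count of digits of 50999: 5

Answer: 5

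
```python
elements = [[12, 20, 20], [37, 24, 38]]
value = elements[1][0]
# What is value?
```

Trace:
`elements = [[12, 20, 20], [37, 24, 38]]` → elements = [[12, 20, 20], [37, 24, 38]]
`value = elements[1][0]` → value = 37
So value = 37

Answer: 37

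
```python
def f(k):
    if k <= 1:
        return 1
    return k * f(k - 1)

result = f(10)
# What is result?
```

f(10) = 10 * 9 * 8 * 7 * 6 * 5 * 4 * 3 * 2 * 1 = 3628800

Answer: 3628800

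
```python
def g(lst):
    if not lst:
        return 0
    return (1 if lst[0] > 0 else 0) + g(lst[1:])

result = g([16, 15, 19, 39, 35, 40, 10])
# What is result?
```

Count of positive elements in [16, 15, 19, 39, 35, 40, 10] = 7

Answer: 7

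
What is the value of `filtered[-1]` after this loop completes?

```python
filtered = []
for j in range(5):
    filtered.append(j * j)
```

Last element of squares 0 to 4
`filtered` takes the values: [] → [0] → [0, 1] → [0, 1, 4] → [0, 1, 4, 9] → [0, 1, 4, 9, 16]
So `filtered[-1]` = 16

Answer: 16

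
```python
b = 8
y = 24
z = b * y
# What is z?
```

Trace:
`b = 8` → b = 8
`y = 24` → y = 24
`z = b * y` → z = 192
So z = 192

Answer: 192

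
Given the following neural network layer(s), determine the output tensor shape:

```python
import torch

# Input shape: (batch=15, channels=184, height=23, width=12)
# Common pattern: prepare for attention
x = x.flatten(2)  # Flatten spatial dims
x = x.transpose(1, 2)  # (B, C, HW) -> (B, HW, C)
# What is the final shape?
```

Input: (15, 184, 23, 12) -> after flatten(2): (15, 184, 276) -> Output: (15, 276, 184)

Answer: (15, 276, 184)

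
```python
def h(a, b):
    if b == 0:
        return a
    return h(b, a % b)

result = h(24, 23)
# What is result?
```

h(24, 23) -> h(23, 1) -> h(1, 0) -> 1

Answer: 1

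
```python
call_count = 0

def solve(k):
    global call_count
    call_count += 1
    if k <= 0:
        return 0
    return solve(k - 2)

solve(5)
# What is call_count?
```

Linear recursion stepping by 2: 4 calls from k=5 down to ≤0.

Answer: 4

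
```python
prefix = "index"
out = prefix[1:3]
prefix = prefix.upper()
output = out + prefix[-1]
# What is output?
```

Trace:
`prefix = "index"` → prefix = 'index'
`out = prefix[1:3]` → out = 'nd'
`prefix = prefix.upper()` → prefix = 'INDEX'
`output = out + prefix[-1]` → output = 'ndX'
So output = 'ndX'

Answer: 'ndX'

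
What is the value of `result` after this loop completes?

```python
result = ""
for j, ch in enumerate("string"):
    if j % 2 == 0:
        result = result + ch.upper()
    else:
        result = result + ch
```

Uppercase even positions in 'string'
`result` takes the values: "" → "S" → "St" → "StR" → "StRi" → "StRiN" → "StRiNg"

Answer: "StRiNg"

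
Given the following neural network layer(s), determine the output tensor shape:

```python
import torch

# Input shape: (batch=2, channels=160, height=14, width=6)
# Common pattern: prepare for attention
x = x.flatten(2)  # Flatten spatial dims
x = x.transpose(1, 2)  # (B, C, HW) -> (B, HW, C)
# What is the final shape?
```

Input: (2, 160, 14, 6) -> after flatten(2): (2, 160, 84) -> Output: (2, 84, 160)

Answer: (2, 84, 160)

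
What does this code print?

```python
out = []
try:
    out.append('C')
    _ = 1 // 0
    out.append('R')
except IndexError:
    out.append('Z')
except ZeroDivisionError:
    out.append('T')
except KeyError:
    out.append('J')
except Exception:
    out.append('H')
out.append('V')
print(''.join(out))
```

Execution trace: 'C' (try body) → 'T' (except ZeroDivisionError) → 'V' (after the try/except). Output: CTV

Answer: CTV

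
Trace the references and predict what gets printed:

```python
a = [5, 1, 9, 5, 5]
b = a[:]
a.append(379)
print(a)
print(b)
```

Key concept: slice [:] creates copy.
Step by step:
`a = [5, 1, 9, 5, 5]` → a = [5, 1, 9, 5, 5]
`b = a[:]` → b = [5, 1, 9, 5, 5]
`a.append(379)` → a = [5, 1, 9, 5, 5, 379]
`print(a)` → prints [5, 1, 9, 5, 5, 379]
`print(b)` → prints [5, 1, 9, 5, 5]

Answer:
[5, 1, 9, 5, 5, 379]
[5, 1, 9, 5, 5]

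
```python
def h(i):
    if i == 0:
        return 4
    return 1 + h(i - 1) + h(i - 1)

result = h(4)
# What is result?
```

h(i) = 1 + 2·h(i-1), h(0)=4. Closed form: (4+1)·2^4 - 1 = 79.

Answer: 79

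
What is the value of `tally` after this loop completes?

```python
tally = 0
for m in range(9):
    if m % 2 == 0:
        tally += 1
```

Count numbers divisible by 2 in range(9)
`tally` takes the values: 0 → 1 → 2 → 3 → 4 → 5

Answer: 5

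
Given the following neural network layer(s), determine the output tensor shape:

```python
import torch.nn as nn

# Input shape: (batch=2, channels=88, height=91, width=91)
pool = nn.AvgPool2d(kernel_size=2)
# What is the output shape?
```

Input: (2, 88, 91, 91) -> Output: (2, 88, 45, 45)

Answer: (2, 88, 45, 45)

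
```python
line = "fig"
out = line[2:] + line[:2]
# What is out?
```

Trace:
`line = "fig"` → line = 'fig'
`out = line[2:] + line[:2]` → out = 'gfi'
So out = 'gfi'

Answer: 'gfi'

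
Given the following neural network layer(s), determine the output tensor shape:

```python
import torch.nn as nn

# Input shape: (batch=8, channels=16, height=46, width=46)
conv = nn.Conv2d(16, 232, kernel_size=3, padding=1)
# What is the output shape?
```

Input: (8, 16, 46, 46) -> Output: (8, 232, 46, 46)

Answer: (8, 232, 46, 46)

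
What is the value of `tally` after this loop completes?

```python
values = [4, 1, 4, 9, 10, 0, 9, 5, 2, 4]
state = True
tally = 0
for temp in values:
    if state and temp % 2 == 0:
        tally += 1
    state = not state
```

Count even values at even positions
`tally` takes the values: 0 → 1 → 2 → 3 → 4

Answer: 4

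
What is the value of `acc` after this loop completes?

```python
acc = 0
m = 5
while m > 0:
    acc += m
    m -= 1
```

Sum 5 down to 1
`acc` takes the values: 0 → 5 → 9 → 12 → 14 → 15

Answer: 15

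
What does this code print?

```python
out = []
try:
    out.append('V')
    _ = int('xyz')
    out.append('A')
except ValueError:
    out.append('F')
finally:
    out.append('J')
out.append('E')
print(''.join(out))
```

Execution trace: 'V' (try body) → 'F' (except ValueError) → 'J' (finally) → 'E' (after the try/except). Output: VFJE

Answer: VFJE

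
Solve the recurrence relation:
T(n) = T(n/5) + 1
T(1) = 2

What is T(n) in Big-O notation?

Each step divides n by 5 and adds 1. After log_5(n) steps we reach T(1)=2. So T(n) = 1·log_5(n) + 2 = O(log n).

Answer: O(log n)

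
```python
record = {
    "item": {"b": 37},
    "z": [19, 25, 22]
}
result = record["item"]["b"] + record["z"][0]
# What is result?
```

Trace:
`record = { ...` → record = {'item': {'b': 37}, 'z': [19, 25, 22]}
`result = record["item"]["b"] + record["z"][0]` → result = 56
So result = 56

Answer: 56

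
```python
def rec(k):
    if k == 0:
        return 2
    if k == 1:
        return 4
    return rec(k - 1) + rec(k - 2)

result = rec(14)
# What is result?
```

Build up from base cases: rec(0)=2, rec(1)=4, rec(2)=6, rec(3)=10, rec(4)=16, rec(5)=26, rec(6)=42, ..., rec(14)=1974

Answer: 1974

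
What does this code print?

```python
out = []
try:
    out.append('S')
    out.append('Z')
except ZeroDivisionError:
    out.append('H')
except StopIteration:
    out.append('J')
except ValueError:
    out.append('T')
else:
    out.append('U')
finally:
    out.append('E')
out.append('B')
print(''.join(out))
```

Execution trace: 'S' (try body) → 'Z' (try body, no exception) → 'U' (else) → 'E' (finally) → 'B' (after the try/except). Output: SZUEB

Answer: SZUEB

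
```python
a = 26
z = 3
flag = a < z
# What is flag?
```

Trace:
`a = 26` → a = 26
`z = 3` → z = 3
`flag = a < z` → flag = False
So flag = False

Answer: False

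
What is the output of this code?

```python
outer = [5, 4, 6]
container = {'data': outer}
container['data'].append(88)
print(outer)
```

Key concept: dict holds reference to list.
Step by step:
`outer = [5, 4, 6]` → outer = [5, 4, 6]
`container = {'data': outer}` → container = {'data': [5, 4, 6]}
`container['data'].append(88)` → outer = [5, 4, 6, 88]; container = {'data': [5, 4, 6, 88]}
`print(outer)` → prints [5, 4, 6, 88]

Answer: [5, 4, 6, 88]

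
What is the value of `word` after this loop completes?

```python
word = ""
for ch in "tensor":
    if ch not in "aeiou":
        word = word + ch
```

Remove vowels from 'tensor'
`word` takes the values: "" → "t" → "tn" → "tns" → "tnsr"

Answer: "tnsr"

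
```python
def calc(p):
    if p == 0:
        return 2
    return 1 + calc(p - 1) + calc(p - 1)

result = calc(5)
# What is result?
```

calc(p) = 1 + 2·calc(p-1), calc(0)=2. Closed form: (2+1)·2^5 - 1 = 95.

Answer: 95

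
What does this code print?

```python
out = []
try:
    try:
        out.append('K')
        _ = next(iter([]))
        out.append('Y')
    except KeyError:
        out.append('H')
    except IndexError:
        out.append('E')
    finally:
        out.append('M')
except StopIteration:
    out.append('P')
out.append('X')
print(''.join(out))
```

Execution trace: 'K' (try body) → 'M' (finally) → 'P' (outer except StopIteration) → 'X' (after the try/except). Output: KMPX

Answer: KMPX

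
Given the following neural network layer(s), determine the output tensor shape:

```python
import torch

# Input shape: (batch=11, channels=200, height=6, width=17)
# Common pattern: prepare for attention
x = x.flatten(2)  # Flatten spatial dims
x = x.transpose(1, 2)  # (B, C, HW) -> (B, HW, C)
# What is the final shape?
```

Input: (11, 200, 6, 17) -> after flatten(2): (11, 200, 102) -> Output: (11, 102, 200)

Answer: (11, 102, 200)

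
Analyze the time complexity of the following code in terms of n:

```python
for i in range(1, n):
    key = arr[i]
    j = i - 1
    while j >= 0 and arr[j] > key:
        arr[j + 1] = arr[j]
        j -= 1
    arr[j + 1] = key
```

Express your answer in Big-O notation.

This is Insertion sort. Time complexity: O(n²).

Answer: O(n²)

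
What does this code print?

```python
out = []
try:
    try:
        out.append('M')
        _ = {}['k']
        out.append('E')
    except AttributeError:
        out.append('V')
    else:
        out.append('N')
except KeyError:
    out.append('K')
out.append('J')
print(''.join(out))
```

Execution trace: 'M' (try body) → 'K' (outer except KeyError) → 'J' (after the try/except). Output: MKJ

Answer: MKJ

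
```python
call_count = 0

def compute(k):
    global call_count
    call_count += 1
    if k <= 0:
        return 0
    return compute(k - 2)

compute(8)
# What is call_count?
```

Linear recursion stepping by 2: 5 calls from k=8 down to ≤0.

Answer: 5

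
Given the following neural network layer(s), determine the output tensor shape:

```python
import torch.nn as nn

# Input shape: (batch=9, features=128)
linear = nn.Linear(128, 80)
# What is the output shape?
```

Input: (9, 128) -> Output: (9, 80)

Answer: (9, 80)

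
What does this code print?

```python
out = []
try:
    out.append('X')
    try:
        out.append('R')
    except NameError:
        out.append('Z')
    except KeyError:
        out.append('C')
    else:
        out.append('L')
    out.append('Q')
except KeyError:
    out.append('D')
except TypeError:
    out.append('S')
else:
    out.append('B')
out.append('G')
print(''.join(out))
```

Execution trace: 'X' (try body) → 'R' (inner try body, no exception) → 'L' (inner else) → 'Q' (try body, no exception) → 'B' (else) → 'G' (after the try/except). Output: XRLQBG

Answer: XRLQBG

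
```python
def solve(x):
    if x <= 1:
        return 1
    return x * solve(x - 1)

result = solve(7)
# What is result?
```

solve(7) = 7 * 6 * 5 * 4 * 3 * 2 * 1 = 5040

Answer: 5040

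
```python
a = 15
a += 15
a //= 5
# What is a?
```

Trace:
`a = 15` → a = 15
`a += 15` → a = 30
`a //= 5` → a = 6
So a = 6

Answer: 6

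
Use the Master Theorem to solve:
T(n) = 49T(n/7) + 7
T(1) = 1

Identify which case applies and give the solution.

a=49, b=7, f(n)=7. log_7(49) = 2. Since c=0 < 2, Case 1 applies: T(n) = Θ(n^log_b(a)) = O(n^2).

Answer: O(n^2) - Case 1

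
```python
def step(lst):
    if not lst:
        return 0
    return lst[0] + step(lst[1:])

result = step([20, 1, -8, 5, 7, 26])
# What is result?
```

20 + 1 + (-8) + 5 + 7 + 26 + 0 = 51

Answer: 51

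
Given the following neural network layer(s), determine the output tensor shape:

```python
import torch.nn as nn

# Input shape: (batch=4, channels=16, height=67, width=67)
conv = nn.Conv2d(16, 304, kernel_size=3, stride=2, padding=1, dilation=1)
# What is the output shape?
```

Input: (4, 16, 67, 67) -> Output: (4, 304, 34, 34)

Answer: (4, 304, 34, 34)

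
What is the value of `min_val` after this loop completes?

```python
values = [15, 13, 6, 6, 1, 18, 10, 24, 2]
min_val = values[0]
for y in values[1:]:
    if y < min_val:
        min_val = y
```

Minimum of [15, 13, 6, 6, 1, 18, 10, 24, 2]
`min_val` takes the values: 15 → 13 → 6 → 1

Answer: 1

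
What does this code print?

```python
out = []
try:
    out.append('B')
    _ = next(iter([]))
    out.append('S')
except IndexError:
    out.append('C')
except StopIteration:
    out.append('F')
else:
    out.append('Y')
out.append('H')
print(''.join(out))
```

Execution trace: 'B' (try body) → 'F' (except StopIteration) → 'H' (after the try/except). Output: BFH

Answer: BFH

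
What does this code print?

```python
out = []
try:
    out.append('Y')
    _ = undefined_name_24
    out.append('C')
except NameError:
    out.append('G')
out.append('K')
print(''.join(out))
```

Execution trace: 'Y' (try body) → 'G' (except NameError) → 'K' (after the try/except). Output: YGK

Answer: YGK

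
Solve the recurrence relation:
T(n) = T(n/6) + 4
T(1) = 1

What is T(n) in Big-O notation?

Each step divides n by 6 and adds 4. After log_6(n) steps we reach T(1)=1. So T(n) = 4·log_6(n) + 1 = O(log n).

Answer: O(log n)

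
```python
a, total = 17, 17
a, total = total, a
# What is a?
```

Trace:
`a, total = 17, 17` → a = 17; total = 17
`a, total = total, a` → a = 17; total = 17
So a = 17

Answer: 17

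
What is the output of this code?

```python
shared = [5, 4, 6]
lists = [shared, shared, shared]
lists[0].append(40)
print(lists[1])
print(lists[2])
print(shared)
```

Key concept: list of same reference.
Step by step:
`shared = [5, 4, 6]` → shared = [5, 4, 6]
`lists = [shared, shared, shared]` → lists = [[5, 4, 6], [5, 4, 6], [5, 4, 6]]
`lists[0].append(40)` → shared = [5, 4, 6, 40]; lists = [[5, 4, 6, 40], [5, 4, 6, 40], [5, 4, 6, 40]]
`print(lists[1])` → prints [5, 4, 6, 40]
`print(lists[2])` → prints [5, 4, 6, 40]
`print(shared)` → prints [5, 4, 6, 40]

Answer:
[5, 4, 6, 40]
[5, 4, 6, 40]
[5, 4, 6, 40]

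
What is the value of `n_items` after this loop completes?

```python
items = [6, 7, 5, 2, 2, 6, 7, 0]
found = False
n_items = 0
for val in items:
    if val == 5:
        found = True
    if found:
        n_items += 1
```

Count elements after first 5 in [6, 7, 5, 2, 2, 6, 7, 0]
`n_items` takes the values: 0 → 1 → 2 → 3 → 4 → 5 → 6

Answer: 6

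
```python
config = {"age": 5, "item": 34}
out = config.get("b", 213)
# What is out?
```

Trace:
`config = {"age": 5, "item": 34}` → config = {'age': 5, 'item': 34}
`out = config.get("b", 213)` → out = 213
So out = 213

Answer: 213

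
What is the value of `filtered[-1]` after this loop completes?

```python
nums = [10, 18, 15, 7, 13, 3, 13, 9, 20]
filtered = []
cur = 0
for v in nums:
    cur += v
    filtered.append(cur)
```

Cumulative sum ends at 108
`filtered` takes the values: [] → [10] → [10, 28] → [10, 28, 43] → [10, 28, 43, 50] → [10, 28, 43, 50, 63] → [10, 28, 43, 50, 63, 66] → [10, 28, 43, 50, 63, 66, 79] → [10, 28, 43, 50, 63, 66, 79, 88] → [10, 28, 43, 50, 63, 66, 79, 88, 108]
So `filtered[-1]` = 108

Answer: 108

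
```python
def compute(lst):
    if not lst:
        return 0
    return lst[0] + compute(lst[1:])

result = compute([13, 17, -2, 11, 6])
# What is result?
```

13 + 17 + (-2) + 11 + 6 + 0 = 45

Answer: 45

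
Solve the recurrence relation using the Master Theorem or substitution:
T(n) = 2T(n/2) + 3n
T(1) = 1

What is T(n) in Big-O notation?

By Master Theorem: a=2, b=2, f(n)=3n. Since log_2(2) = 1 and f(n) = Θ(n^1), Case 2 applies. T(n) = O(n log n).

Answer: O(n log n)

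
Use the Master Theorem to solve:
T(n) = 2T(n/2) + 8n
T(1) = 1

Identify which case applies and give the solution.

a=2, b=2, f(n)=8n. log_2(2) = 1. Since c=1 = 1, Case 2 applies: T(n) = Θ(n^log_b(a) · log n) = O(n log n).

Answer: O(n log n) - Case 2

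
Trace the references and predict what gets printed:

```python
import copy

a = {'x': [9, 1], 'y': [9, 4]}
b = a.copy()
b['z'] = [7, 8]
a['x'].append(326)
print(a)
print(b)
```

Key concept: shallow copy of dict with mutable values.
Step by step:
`a = {'x': [9, 1], 'y': [9, 4]}` → a = {'x': [9, 1], 'y': [9, 4]}
`b = a.copy()` → b = {'x': [9, 1], 'y': [9, 4]}
`b['z'] = [7, 8]` → b = {'x': [9, 1], 'y': [9, 4], 'z': [7, 8]}
`a['x'].append(326)` → a = {'x': [9, 1, 326], 'y': [9, 4]}; b = {'x': [9, 1, 326], 'y': [9, 4], 'z': [7, 8]}
`print(a)` → prints {'x': [9, 1, 326], 'y': [9, 4]}
`print(b)` → prints {'x': [9, 1, 326], 'y': [9, 4], 'z': [7, 8]}

Answer:
{'x': [9, 1, 326], 'y': [9, 4]}
{'x': [9, 1, 326], 'y': [9, 4], 'z': [7, 8]}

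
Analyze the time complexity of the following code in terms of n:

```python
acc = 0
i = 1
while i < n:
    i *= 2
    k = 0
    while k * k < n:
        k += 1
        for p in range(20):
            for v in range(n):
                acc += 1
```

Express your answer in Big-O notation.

Each loop level contributes: log n × √n × 1 × n. Multiplying the contributions gives O(n√n log n).

Answer: O(n√n log n)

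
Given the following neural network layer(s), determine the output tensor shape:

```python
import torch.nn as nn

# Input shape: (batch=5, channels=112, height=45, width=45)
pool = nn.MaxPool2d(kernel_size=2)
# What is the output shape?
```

Input: (5, 112, 45, 45) -> Output: (5, 112, 22, 22)

Answer: (5, 112, 22, 22)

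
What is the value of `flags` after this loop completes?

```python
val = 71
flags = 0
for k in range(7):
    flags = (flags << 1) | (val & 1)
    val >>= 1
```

Reverse lowest 7 bits of 71
`flags` takes the values: 0 → 1 → 3 → 7 → 14 → 28 → 56 → 113

Answer: 113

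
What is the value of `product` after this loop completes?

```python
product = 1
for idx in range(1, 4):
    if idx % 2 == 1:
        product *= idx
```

Product of odd numbers 1 to 3
`product` takes the values: 1 → 3

Answer: 3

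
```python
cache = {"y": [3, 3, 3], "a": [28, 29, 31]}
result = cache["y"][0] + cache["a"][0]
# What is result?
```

Trace:
`cache = {"y": [3, 3, 3], "a": [28, 29, 31]}` → cache = {'y': [3, 3, 3], 'a': [28, 29, 31]}
`result = cache["y"][0] + cache["a"][0]` → result = 31
So result = 31

Answer: 31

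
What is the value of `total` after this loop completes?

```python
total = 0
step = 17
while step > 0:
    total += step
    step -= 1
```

Sum 17 down to 1
`total` takes the values: 0 → 17 → 33 → 48 → 62 → 75 → 87 → 98 → 108 → 117 → 125 → 132 → 138 → 143 → 147 → 150 → 152 → 153

Answer: 153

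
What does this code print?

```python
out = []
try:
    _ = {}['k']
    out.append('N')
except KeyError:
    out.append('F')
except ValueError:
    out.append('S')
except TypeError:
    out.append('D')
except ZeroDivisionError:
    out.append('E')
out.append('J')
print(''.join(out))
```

Execution trace: 'F' (except KeyError) → 'J' (after the try/except). Output: FJ

Answer: FJ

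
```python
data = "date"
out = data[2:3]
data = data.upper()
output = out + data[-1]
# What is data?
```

Trace:
`data = "date"` → data = 'date'
`out = data[2:3]` → out = 't'
`data = data.upper()` → data = 'DATE'
`output = out + data[-1]` → output = 'tE'
So data = 'DATE'

Answer: 'DATE'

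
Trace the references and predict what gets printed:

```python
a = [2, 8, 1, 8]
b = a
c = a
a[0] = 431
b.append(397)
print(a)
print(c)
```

Key concept: multiple aliases.
Step by step:
`a = [2, 8, 1, 8]` → a = [2, 8, 1, 8]
`b = a` → b = [2, 8, 1, 8] (same object as a)
`c = a` → c = [2, 8, 1, 8] (same object as a, b)
`a[0] = 431` → a = [431, 8, 1, 8] (same object as b, c); b = [431, 8, 1, 8] (same object as a, c); c = [431, 8, 1, 8] (same object as a, b)
`b.append(397)` → a = [431, 8, 1, 8, 397] (same object as b, c); b = [431, 8, 1, 8, 397] (same object as a, c); c = [431, 8, 1, 8, 397] (same object as a, b)
`print(a)` → prints [431, 8, 1, 8, 397]
`print(c)` → prints [431, 8, 1, 8, 397]

Answer:
[431, 8, 1, 8, 397]
[431, 8, 1, 8, 397]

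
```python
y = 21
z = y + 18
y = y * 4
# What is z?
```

Trace:
`y = 21` → y = 21
`z = y + 18` → z = 39
`y = y * 4` → y = 84
So z = 39

Answer: 39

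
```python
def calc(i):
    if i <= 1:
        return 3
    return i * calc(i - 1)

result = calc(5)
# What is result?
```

calc(5) = 5 * 4 * 3 * 2 * 3 = 360

Answer: 360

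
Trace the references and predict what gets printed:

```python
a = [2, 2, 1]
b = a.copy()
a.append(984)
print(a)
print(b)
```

Key concept: list.copy() creates independent copy.
Step by step:
`a = [2, 2, 1]` → a = [2, 2, 1]
`b = a.copy()` → b = [2, 2, 1]
`a.append(984)` → a = [2, 2, 1, 984]
`print(a)` → prints [2, 2, 1, 984]
`print(b)` → prints [2, 2, 1]

Answer:
[2, 2, 1, 984]
[2, 2, 1]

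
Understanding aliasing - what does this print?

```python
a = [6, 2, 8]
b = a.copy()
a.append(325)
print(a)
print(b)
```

Key concept: list.copy() creates independent copy.
Step by step:
`a = [6, 2, 8]` → a = [6, 2, 8]
`b = a.copy()` → b = [6, 2, 8]
`a.append(325)` → a = [6, 2, 8, 325]
`print(a)` → prints [6, 2, 8, 325]
`print(b)` → prints [6, 2, 8]

Answer:
[6, 2, 8, 325]
[6, 2, 8]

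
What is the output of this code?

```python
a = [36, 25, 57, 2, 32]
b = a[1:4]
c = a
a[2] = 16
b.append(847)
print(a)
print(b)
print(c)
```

Key concept: slice vs alias.
Step by step:
`a = [36, 25, 57, 2, 32]` → a = [36, 25, 57, 2, 32]
`b = a[1:4]` → b = [25, 57, 2]
`c = a` → c = [36, 25, 57, 2, 32] (same object as a)
`a[2] = 16` → a = [36, 25, 16, 2, 32] (same object as c); c = [36, 25, 16, 2, 32] (same object as a)
`b.append(847)` → b = [25, 57, 2, 847]
`print(a)` → prints [36, 25, 16, 2, 32]
`print(b)` → prints [25, 57, 2, 847]
`print(c)` → prints [36, 25, 16, 2, 32]

Answer:
[36, 25, 16, 2, 32]
[25, 57, 2, 847]
[36, 25, 16, 2, 32]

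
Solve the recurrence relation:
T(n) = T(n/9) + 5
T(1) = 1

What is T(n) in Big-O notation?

Each step divides n by 9 and adds 5. After log_9(n) steps we reach T(1)=1. So T(n) = 5·log_9(n) + 1 = O(log n).

Answer: O(log n)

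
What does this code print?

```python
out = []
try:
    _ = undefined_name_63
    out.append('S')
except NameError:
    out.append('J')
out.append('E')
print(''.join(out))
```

Execution trace: 'J' (except NameError) → 'E' (after the try/except). Output: JE

Answer: JE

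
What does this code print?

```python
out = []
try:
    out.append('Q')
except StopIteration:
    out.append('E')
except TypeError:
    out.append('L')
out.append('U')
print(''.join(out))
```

Execution trace: 'Q' (try body, no exception) → 'U' (after the try/except). Output: QU

Answer: QU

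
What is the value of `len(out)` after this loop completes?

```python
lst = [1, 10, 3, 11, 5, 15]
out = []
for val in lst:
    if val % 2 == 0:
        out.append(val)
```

Count even numbers in [1, 10, 3, 11, 5, 15]
`out` takes the values: [] → [10]
So `len(out)` = 1

Answer: 1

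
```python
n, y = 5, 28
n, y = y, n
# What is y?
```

Trace:
`n, y = 5, 28` → n = 5; y = 28
`n, y = y, n` → n = 28; y = 5
So y = 5

Answer: 5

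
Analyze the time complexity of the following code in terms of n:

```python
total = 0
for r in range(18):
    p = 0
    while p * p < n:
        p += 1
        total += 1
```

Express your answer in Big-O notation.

Each loop level contributes: 1 × √n. Multiplying the contributions gives O(√n).

Answer: O(√n)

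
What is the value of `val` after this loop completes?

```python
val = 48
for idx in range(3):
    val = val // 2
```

Halve 3 times: 48 // 2^3 = 6
`val` takes the values: 48 → 24 → 12 → 6

Answer: 6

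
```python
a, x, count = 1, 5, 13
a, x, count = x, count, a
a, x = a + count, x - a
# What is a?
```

Trace:
`a, x, count = 1, 5, 13` → a = 1; x = 5; count = 13
`a, x, count = x, count, a` → a = 5; x = 13; count = 1
`a, x = a + count, x - a` → a = 6; x = 8
So a = 6

Answer: 6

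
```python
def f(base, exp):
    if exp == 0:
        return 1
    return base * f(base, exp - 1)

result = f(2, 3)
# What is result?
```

f(2, 3) = 2 * 2 * 2 = 8

Answer: 8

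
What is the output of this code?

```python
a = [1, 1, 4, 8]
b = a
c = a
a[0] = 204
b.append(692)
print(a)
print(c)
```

Key concept: multiple aliases.
Step by step:
`a = [1, 1, 4, 8]` → a = [1, 1, 4, 8]
`b = a` → b = [1, 1, 4, 8] (same object as a)
`c = a` → c = [1, 1, 4, 8] (same object as a, b)
`a[0] = 204` → a = [204, 1, 4, 8] (same object as b, c); b = [204, 1, 4, 8] (same object as a, c); c = [204, 1, 4, 8] (same object as a, b)
`b.append(692)` → a = [204, 1, 4, 8, 692] (same object as b, c); b = [204, 1, 4, 8, 692] (same object as a, c); c = [204, 1, 4, 8, 692] (same object as a, b)
`print(a)` → prints [204, 1, 4, 8, 692]
`print(c)` → prints [204, 1, 4, 8, 692]

Answer:
[204, 1, 4, 8, 692]
[204, 1, 4, 8, 692]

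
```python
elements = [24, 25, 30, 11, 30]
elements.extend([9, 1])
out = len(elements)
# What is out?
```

Trace:
`elements = [24, 25, 30, 11, 30]` → elements = [24, 25, 30, 11, 30]
`elements.extend([9, 1])` → elements = [24, 25, 30, 11, 30, 9, 1]
`out = len(elements)` → out = 7
So out = 7

Answer: 7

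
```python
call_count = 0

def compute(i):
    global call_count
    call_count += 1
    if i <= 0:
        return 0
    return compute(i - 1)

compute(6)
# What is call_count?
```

Linear recursion stepping by 1: 7 calls from i=6 down to ≤0.

Answer: 7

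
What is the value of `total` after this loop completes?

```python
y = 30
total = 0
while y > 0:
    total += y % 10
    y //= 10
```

Sum digits of 30
`total` takes the values: 0 → 3

Answer: 3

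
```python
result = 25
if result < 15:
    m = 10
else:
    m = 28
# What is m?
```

Trace:
`result = 25` → result = 25
`if result < 15: ...` → result < 15 is False, take else branch → m = 28
So m = 28

Answer: 28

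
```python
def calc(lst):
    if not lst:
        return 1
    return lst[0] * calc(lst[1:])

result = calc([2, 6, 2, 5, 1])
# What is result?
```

Product over [2, 6, 2, 5, 1] = 2 * 6 * 2 * 5 * 1 = 120

Answer: 120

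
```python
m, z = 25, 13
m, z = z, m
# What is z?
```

Trace:
`m, z = 25, 13` → m = 25; z = 13
`m, z = z, m` → m = 13; z = 25
So z = 25

Answer: 25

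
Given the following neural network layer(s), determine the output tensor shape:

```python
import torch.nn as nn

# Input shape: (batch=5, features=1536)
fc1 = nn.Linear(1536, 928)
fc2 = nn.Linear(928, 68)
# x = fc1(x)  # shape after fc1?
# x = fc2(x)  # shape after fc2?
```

Input: (5, 1536) -> after fc1: (5, 928) -> Output: (5, 68)

Answer: (5, 68)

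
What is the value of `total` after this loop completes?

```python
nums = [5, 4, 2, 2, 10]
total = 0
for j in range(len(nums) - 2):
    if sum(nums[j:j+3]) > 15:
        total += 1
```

Count windows with sum > 15
`total` takes the values: 0

Answer: 0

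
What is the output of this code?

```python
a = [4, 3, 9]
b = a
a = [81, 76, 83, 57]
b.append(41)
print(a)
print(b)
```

Key concept: rebinding vs mutation: a is rebound to a new list, b still points at the original.
Step by step:
`a = [4, 3, 9]` → a = [4, 3, 9]
`b = a` → b = [4, 3, 9] (same object as a)
`a = [81, 76, 83, 57]` → a = [81, 76, 83, 57]
`b.append(41)` → b = [4, 3, 9, 41]
`print(a)` → prints [81, 76, 83, 57]
`print(b)` → prints [4, 3, 9, 41]

Answer:
[81, 76, 83, 57]
[4, 3, 9, 41]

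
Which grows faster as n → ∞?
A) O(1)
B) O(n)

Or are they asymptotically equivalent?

O(1) vs O(n): Higher order terms dominate.

Answer: B) O(n) grows faster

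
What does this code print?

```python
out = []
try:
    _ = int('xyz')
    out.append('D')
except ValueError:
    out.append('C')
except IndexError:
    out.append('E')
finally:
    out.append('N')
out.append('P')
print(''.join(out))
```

Execution trace: 'C' (except ValueError) → 'N' (finally) → 'P' (after the try/except). Output: CNP

Answer: CNP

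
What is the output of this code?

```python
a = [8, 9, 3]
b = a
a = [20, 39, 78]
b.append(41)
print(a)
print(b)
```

Key concept: rebinding vs mutation: a is rebound to a new list, b still points at the original.
Step by step:
`a = [8, 9, 3]` → a = [8, 9, 3]
`b = a` → b = [8, 9, 3] (same object as a)
`a = [20, 39, 78]` → a = [20, 39, 78]
`b.append(41)` → b = [8, 9, 3, 41]
`print(a)` → prints [20, 39, 78]
`print(b)` → prints [8, 9, 3, 41]

Answer:
[20, 39, 78]
[8, 9, 3, 41]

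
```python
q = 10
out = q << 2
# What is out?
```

Trace:
`q = 10` → q = 10
`out = q << 2` → out = 40
So out = 40

Answer: 40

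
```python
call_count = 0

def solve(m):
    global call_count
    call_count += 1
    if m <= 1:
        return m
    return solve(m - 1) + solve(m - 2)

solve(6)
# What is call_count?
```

Calls(m) = 1 + Calls(m-1) + Calls(m-2); Calls(0)=Calls(1)=1. For m=6 this gives 25.

Answer: 25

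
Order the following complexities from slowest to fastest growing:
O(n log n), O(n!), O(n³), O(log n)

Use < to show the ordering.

Ordered by growth rate: O(log n) < O(n log n) < O(n³) < O(n!)

Answer: O(log n) < O(n log n) < O(n³) < O(n!)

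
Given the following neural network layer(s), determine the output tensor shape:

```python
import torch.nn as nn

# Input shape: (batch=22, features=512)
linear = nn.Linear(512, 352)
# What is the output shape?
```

Input: (22, 512) -> Output: (22, 352)

Answer: (22, 352)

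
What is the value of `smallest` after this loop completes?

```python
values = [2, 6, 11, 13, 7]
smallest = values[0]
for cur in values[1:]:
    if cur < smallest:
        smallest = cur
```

Minimum of [2, 6, 11, 13, 7]
`smallest` takes the values: 2

Answer: 2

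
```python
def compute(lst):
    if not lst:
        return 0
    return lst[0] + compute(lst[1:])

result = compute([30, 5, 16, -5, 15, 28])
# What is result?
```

30 + 5 + 16 + (-5) + 15 + 28 + 0 = 89

Answer: 89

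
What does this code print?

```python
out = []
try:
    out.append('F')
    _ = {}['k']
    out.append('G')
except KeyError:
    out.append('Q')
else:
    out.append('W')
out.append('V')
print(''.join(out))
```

Execution trace: 'F' (try body) → 'Q' (except KeyError) → 'V' (after the try/except). Output: FQV

Answer: FQV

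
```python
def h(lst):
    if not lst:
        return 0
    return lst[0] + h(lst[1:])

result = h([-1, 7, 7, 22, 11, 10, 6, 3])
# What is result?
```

(-1) + 7 + 7 + 22 + 11 + 10 + 6 + 3 + 0 = 65

Answer: 65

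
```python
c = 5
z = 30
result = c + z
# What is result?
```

Trace:
`c = 5` → c = 5
`z = 30` → z = 30
`result = c + z` → result = 35
So result = 35

Answer: 35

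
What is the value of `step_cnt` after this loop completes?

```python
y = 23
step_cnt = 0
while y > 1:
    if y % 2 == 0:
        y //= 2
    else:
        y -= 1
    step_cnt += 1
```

Steps to reduce 23 to 1
`step_cnt` takes the values: 0 → 1 → 2 → 3 → 4 → 5 → 6 → 7

Answer: 7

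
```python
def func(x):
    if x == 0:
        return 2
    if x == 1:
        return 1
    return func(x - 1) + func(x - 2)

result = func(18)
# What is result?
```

Build up from base cases: func(0)=2, func(1)=1, func(2)=3, func(3)=4, func(4)=7, func(5)=11, func(6)=18, ..., func(18)=5778

Answer: 5778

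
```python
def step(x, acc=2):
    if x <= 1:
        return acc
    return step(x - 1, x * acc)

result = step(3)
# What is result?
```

Accumulator trace (n, acc): (3, 2) -> (2, 6) -> (1, 12) -> return 12

Answer: 12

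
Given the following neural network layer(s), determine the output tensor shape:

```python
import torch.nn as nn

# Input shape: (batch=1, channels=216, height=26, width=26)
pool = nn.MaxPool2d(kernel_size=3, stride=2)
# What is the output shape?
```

Input: (1, 216, 26, 26) -> Output: (1, 216, 12, 12)

Answer: (1, 216, 12, 12)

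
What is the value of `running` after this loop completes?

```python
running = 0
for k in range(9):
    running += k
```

Sum of 0 to 8 = 36
`running` takes the values: 0 → 1 → 3 → 6 → 10 → 15 → 21 → 28 → 36

Answer: 36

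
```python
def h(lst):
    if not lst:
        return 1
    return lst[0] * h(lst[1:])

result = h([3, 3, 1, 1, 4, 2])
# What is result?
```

Product over [3, 3, 1, 1, 4, 2] = 3 * 3 * 1 * 1 * 4 * 2 = 72

Answer: 72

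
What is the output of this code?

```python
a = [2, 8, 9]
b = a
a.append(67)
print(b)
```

Key concept: basic list aliasing.
Step by step:
`a = [2, 8, 9]` → a = [2, 8, 9]
`b = a` → b = [2, 8, 9] (same object as a)
`a.append(67)` → a = [2, 8, 9, 67] (same object as b); b = [2, 8, 9, 67] (same object as a)
`print(b)` → prints [2, 8, 9, 67]

Answer: [2, 8, 9, 67]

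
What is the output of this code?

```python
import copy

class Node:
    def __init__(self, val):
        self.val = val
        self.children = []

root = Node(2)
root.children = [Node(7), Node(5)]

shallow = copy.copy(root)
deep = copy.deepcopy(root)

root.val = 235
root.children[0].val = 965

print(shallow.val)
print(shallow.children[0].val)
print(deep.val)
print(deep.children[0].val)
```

Key concept: deep copy with custom objects.
Step by step:
`root = Node(2)` → root = Node(val=2, children=[])
`root.children = [Node(7), Node(5)]` → root = Node(val=2, children=[Node(val=7, children=[]), Node(val=5, children=[])])
`shallow = copy.copy(root)` → shallow = Node(val=2, children=[Node(val=7, children=[]), Node(val=5, children=[])])
`deep = copy.deepcopy(root)` → deep = Node(val=2, children=[Node(val=7, children=[]), Node(val=5, children=[])])
`root.val = 235` → root = Node(val=235, children=[Node(val=7, children=[]), Node(val=5, children=[])])
`root.children[0].val = 965` → root = Node(val=235, children=[Node(val=965, children=[]), Node(val=5, children=[])]); shallow = Node(val=2, children=[Node(val=965, children=[]), Node(val=5, children=[])])
`print(shallow.val)` → prints 2
`print(shallow.children[0].val)` → prints 965
`print(deep.val)` → prints 2
`print(deep.children[0].val)` → prints 7

Answer:
2
965
2
7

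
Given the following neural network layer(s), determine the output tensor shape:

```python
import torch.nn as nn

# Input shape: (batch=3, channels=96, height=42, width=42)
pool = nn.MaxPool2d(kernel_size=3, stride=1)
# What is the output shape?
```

Input: (3, 96, 42, 42) -> Output: (3, 96, 40, 40)

Answer: (3, 96, 40, 40)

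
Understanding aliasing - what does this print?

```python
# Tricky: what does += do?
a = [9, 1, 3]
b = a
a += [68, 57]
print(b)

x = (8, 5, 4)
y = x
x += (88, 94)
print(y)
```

Key concept: += behavior differs for mutable vs immutable.
Step by step:
`a = [9, 1, 3]` → a = [9, 1, 3]
`b = a` → b = [9, 1, 3] (same object as a)
`a += [68, 57]` → a = [9, 1, 3, 68, 57] (same object as b); b = [9, 1, 3, 68, 57] (same object as a)
`print(b)` → prints [9, 1, 3, 68, 57]
`x = (8, 5, 4)` → x = (8, 5, 4)
`y = x` → y = (8, 5, 4)
`x += (88, 94)` → x = (8, 5, 4, 88, 94)
`print(y)` → prints (8, 5, 4)

Answer:
[9, 1, 3, 68, 57]
(8, 5, 4)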